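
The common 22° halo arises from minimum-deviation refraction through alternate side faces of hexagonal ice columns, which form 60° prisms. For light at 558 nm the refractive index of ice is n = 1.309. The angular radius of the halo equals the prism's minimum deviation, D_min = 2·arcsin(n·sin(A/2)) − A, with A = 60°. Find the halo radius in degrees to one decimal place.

21.8°

n·sin(A/2) = 1.309 × sin 30° = 1.309 × 0.5000 = 0.6545.
D_min = 2·arcsin(0.6545) − 60° = 2 × 40.882° − 60° = 21.763°.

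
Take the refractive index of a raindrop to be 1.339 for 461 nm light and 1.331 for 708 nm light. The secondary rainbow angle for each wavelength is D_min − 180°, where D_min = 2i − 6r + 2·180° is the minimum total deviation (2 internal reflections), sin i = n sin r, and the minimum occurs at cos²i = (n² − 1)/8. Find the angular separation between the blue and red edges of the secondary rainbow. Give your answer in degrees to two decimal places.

At 461 nm (n = 1.339): cos²i = 0.09912 → i = 71.650°, r = 45.141°, D_min = 232.451°, rainbow angle = 52.451°.
At 708 nm (n = 1.331): cos²i = 0.09645 → i = 71.907°, r = 45.575°, D_min = 230.365°, rainbow angle = 50.365°.
Angular width = |52.451° − 50.365°| = 2.086°.

2.09°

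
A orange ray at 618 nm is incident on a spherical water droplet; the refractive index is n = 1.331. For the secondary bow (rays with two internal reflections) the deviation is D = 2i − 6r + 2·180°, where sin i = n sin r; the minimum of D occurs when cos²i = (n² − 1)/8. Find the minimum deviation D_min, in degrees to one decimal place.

cos²i = (1.77156 − 1)/8 = 0.09645; i = arccos(0.31056) = 71.907°.
sin r = sin 71.907°/1.331 = 0.71417; r = 45.575°.
D_min = 2·71.907° − 6·45.575° + 360° = 230.365°.

230.4°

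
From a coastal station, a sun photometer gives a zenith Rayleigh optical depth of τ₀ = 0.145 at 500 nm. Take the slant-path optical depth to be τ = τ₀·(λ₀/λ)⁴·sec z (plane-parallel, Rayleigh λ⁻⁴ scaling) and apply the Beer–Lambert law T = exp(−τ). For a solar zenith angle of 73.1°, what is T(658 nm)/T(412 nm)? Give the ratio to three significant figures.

Airmass: sec 73.1° = 3.4399.
τ(658 nm) = 0.145 × (500/658)⁴ × 3.4399 = 0.145 × 0.3334 × 3.4399 = 0.1663.
τ(412 nm) = 0.145 × (500/412)⁴ × 3.4399 = 0.145 × 2.1692 × 3.4399 = 1.0820.
T(658)/T(412) = exp(τ_B − τ_A) = exp(0.9157) = 2.4984.

2.50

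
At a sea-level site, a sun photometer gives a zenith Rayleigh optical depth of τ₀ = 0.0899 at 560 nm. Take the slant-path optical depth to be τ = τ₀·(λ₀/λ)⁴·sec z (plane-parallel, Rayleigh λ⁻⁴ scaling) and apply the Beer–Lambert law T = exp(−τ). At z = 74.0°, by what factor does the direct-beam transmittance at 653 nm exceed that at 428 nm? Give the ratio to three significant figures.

2.18

Airmass: sec 74.0° = 3.6280.
τ(653 nm) = 0.0899 × (560/653)⁴ × 3.6280 = 0.0899 × 0.5409 × 3.6280 = 0.1764.
τ(428 nm) = 0.0899 × (560/428)⁴ × 3.6280 = 0.0899 × 2.9307 × 3.6280 = 0.9559.
T(653)/T(428) = exp(τ_B − τ_A) = exp(0.7795) = 2.1803.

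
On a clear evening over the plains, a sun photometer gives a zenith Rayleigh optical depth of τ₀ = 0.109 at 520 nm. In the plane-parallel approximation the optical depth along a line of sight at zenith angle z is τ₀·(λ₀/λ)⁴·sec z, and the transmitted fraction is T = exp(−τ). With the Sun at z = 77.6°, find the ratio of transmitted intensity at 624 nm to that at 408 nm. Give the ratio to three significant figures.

Airmass: sec 77.6° = 4.6569.
τ(624 nm) = 0.109 × (520/624)⁴ × 4.6569 = 0.109 × 0.4823 × 4.6569 = 0.2448.
τ(408 nm) = 0.109 × (520/408)⁴ × 4.6569 = 0.109 × 2.6386 × 4.6569 = 1.3394.
T(624)/T(408) = exp(τ_B − τ_A) = exp(1.0946) = 2.9879.

2.99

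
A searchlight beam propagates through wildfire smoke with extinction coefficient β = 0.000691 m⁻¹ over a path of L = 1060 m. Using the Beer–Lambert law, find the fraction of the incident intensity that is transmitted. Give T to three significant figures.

τ = β·L = 0.000691 × 1060 = 0.7325.
T = exp(−0.7325) = 0.4807.

0.481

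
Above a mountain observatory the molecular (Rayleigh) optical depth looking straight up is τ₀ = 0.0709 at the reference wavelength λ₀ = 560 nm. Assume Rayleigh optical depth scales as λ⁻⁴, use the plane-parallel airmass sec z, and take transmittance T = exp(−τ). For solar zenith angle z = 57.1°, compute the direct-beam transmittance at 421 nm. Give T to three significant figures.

sec 57.1° = 1.8410.
τ = 0.0709 × (560/421)⁴ × 1.8410 = 0.0709 × 3.1306 × 1.8410 = 0.4086.
T = exp(−0.4086) = 0.6646.

0.665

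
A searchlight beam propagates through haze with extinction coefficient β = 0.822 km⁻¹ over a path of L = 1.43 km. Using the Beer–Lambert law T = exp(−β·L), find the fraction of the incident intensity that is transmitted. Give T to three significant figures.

τ = β·L = 0.822 × 1.43 = 1.1755.
T = exp(−1.1755) = 0.3087.

0.309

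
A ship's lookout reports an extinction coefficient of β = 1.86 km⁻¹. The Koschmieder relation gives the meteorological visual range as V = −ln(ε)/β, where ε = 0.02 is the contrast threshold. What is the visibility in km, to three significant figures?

2.10 km

V = −ln(0.02) / 1.86 = 3.912 / 1.86 = 2.1032 km.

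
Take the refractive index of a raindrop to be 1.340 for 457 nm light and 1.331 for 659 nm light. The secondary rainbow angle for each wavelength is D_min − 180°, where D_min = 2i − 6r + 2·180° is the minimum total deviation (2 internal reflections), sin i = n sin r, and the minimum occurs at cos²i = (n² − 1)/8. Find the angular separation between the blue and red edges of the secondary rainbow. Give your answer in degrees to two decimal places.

2.34°

At 457 nm (n = 1.340): cos²i = 0.09945 → i = 71.618°, r = 45.088°, D_min = 232.709°, rainbow angle = 52.709°.
At 659 nm (n = 1.331): cos²i = 0.09645 → i = 71.907°, r = 45.575°, D_min = 230.365°, rainbow angle = 50.365°.
Angular width = |52.709° − 50.365°| = 2.344°.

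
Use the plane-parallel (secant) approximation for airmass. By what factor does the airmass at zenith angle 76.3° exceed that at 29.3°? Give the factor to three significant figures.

X(76.3°)/X(29.3°) = sec 76.3° / sec 29.3° = cos 29.3° / cos 76.3° = 0.8721/0.2368 = 3.6821.

3.68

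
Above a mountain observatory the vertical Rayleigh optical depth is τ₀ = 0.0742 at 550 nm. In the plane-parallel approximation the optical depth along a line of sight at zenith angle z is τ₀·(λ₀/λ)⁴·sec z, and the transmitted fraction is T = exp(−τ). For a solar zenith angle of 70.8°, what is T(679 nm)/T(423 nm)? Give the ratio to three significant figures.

1.73

Airmass: sec 70.8° = 3.0407.
τ(679 nm) = 0.0742 × (550/679)⁴ × 3.0407 = 0.0742 × 0.4305 × 3.0407 = 0.0971.
τ(423 nm) = 0.0742 × (550/423)⁴ × 3.0407 = 0.0742 × 2.8582 × 3.0407 = 0.6449.
T(679)/T(423) = exp(τ_B − τ_A) = exp(0.5477) = 1.7293.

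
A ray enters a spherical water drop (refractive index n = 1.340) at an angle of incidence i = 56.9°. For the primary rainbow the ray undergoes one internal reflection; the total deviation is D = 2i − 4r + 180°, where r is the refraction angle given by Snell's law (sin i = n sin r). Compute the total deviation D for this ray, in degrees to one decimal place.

sin r = sin 56.9° / 1.340 = 0.8377/1.340 = 0.6252; r = 38.69°.
D = 2·56.9° − 4·38.69° + 180° = 113.80° − 154.78° + 180° = 139.02°.

139.0°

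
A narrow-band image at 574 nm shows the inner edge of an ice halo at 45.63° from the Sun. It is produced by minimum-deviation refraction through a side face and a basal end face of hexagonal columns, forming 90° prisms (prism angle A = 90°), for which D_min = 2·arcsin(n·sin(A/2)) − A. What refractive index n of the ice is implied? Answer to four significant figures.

1.310

Rearranging: n = sin((D_min + A)/2) / sin(A/2).
(D_min + A)/2 = (45.63° + 90°)/2 = 67.815°.
n = sin 67.815° / sin 45° = 0.9260 / 0.7071 = 1.3095.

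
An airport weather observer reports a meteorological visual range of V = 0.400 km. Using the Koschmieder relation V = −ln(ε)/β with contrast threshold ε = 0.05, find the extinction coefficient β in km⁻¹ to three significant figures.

7.49 km⁻¹

β = −ln(0.05) / V = 2.996 / 0.400 = 7.4893 km⁻¹.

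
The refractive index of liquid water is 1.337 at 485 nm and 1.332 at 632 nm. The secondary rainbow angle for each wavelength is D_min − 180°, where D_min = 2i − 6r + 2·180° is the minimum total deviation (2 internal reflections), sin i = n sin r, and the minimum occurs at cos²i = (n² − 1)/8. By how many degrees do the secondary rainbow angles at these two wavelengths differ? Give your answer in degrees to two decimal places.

At 485 nm (n = 1.337): cos²i = 0.09845 → i = 71.714°, r = 45.249°, D_min = 231.934°, rainbow angle = 51.934°.
At 632 nm (n = 1.332): cos²i = 0.09678 → i = 71.875°, r = 45.520°, D_min = 230.628°, rainbow angle = 50.628°.
Angular width = |51.934° − 50.628°| = 1.305°.

1.31°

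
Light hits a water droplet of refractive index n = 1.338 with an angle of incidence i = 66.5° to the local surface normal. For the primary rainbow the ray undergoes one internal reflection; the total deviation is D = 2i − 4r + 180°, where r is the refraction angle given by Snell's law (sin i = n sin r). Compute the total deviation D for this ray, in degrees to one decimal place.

sin r = sin 66.5° / 1.338 = 0.9171/1.338 = 0.6854; r = 43.27°.
D = 2·66.5° − 4·43.27° + 180° = 133.00° − 173.07° + 180° = 139.93°.

139.9°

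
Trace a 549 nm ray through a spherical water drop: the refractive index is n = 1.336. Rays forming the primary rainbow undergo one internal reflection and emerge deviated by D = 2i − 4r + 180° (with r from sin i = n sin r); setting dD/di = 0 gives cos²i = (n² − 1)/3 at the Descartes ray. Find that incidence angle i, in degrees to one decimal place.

cos²i = (1.336² − 1)/3 = (1.78490 − 1)/3 = 0.26163.
cos i = 0.51150, so i = 59.236°.

59.2°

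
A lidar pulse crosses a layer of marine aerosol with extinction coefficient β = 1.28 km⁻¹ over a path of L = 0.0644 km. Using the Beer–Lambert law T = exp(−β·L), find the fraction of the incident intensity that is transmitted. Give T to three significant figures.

0.921

τ = β·L = 1.28 × 0.0644 = 0.0824.
T = exp(−0.0824) = 0.9209.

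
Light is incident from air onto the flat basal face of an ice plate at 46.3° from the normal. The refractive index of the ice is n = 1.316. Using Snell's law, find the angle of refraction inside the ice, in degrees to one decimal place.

33.3°

Snell: sin θ_r = sin θ_i / n = sin 46.3° / 1.316 = 0.7230 / 1.316 = 0.5494.
θ_r = arcsin(0.5494) = 33.32°.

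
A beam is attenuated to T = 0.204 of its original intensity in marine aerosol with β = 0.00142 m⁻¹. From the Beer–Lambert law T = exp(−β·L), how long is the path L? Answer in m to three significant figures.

1120 m

Beer–Lambert: T = exp(−βL) ⇒ L = −ln(T)/β = −ln(0.204)/0.00142 = 1.5896/0.00142 = 1119 m.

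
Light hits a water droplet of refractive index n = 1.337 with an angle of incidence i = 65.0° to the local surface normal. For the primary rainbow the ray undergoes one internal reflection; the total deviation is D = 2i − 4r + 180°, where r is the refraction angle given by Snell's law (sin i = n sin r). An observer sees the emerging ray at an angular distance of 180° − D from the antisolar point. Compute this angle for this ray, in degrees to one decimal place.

sin r = sin 65.0° / 1.337 = 0.9063/1.337 = 0.6779; r = 42.68°.
D = 2·65.0° − 4·42.68° + 180° = 130.00° − 170.71° + 180° = 139.29°.
Angle from antisolar point = 180° − D = 40.71°.

40.7°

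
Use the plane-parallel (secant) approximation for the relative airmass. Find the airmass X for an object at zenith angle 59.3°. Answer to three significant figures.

X = sec z = 1/cos 59.3° = 1/0.5105 = 1.9587.

1.96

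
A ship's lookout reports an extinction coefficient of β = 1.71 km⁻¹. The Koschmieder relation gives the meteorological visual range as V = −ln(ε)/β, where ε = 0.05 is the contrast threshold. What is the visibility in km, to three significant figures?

V = −ln(0.05) / 1.71 = 2.996 / 1.71 = 1.7519 km.

1.75 km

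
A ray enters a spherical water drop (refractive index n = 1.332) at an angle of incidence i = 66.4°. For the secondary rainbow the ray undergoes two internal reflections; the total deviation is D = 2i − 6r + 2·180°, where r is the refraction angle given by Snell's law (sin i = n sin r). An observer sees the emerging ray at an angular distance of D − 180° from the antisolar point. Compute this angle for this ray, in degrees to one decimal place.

52.0°

sin r = sin 66.4° / 1.332 = 0.9164/1.332 = 0.6880; r = 43.47°.
D = 2·66.4° − 6·43.47° + 2·180° = 132.80° − 260.81° + 360° = 231.99°.
Angle from antisolar point = D − 180° = 51.99°.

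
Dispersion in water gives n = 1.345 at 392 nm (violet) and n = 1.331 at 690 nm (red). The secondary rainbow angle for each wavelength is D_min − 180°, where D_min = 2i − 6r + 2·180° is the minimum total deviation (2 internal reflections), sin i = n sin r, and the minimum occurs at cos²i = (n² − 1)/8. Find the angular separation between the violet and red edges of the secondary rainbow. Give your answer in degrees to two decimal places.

3.62°

At 392 nm (n = 1.345): cos²i = 0.10113 → i = 71.458°, r = 44.821°, D_min = 233.987°, rainbow angle = 53.987°.
At 690 nm (n = 1.331): cos²i = 0.09645 → i = 71.907°, r = 45.575°, D_min = 230.365°, rainbow angle = 50.365°.
Angular width = |53.987° − 50.365°| = 3.622°.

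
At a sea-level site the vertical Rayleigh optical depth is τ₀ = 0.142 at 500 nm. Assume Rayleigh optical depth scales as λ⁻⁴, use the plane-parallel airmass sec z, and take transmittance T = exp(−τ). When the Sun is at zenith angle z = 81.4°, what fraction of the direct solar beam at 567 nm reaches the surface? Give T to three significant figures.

0.563

sec 81.4° = 6.6874.
τ = 0.142 × (500/567)⁴ × 6.6874 = 0.142 × 0.6047 × 6.6874 = 0.5742.
T = exp(−0.5742) = 0.5631.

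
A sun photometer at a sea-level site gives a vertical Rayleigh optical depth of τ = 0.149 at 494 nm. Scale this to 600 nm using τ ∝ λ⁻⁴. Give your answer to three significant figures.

0.0685

τ(600 nm) = τ(494 nm) × (494/600)⁴ = 0.149 × (0.8233)⁴ = 0.149 × 0.4595 = 0.0685.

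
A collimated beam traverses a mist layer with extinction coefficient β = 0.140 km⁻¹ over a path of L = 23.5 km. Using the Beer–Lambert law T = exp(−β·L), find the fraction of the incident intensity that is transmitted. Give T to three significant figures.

0.0373

τ = β·L = 0.140 × 23.5 = 3.2900.
T = exp(−3.2900) = 0.0373.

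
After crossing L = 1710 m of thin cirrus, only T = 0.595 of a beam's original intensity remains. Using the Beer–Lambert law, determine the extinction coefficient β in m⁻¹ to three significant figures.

0.000304 m⁻¹

Beer–Lambert: T = exp(−βL) ⇒ β = −ln(T)/L = −ln(0.595)/1710 = 0.5192/1710 = 0.0003036 m⁻¹.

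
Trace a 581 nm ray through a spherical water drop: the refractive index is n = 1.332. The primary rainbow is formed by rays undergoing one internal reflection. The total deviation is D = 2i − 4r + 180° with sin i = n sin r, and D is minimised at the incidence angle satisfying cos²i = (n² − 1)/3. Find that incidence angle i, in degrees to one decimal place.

cos²i = (1.332² − 1)/3 = (1.77422 − 1)/3 = 0.25807.
cos i = 0.50801, so i = 59.469°.

59.5°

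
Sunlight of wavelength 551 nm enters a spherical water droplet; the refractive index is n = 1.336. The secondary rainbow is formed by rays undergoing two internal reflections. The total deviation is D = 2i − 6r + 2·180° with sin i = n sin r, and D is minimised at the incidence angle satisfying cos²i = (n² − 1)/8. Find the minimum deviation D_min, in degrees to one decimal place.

231.7°

cos²i = (1.78490 − 1)/8 = 0.09811; i = arccos(0.31323) = 71.746°.
sin r = sin 71.746°/1.336 = 0.71084; r = 45.303°.
D_min = 2·71.746° − 6·45.303° + 360° = 231.674°.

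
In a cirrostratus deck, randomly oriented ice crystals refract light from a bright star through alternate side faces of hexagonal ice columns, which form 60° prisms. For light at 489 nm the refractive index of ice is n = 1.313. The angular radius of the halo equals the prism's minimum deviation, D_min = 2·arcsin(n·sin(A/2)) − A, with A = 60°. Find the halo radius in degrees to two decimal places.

n·sin(A/2) = 1.313 × sin 30° = 1.313 × 0.5000 = 0.6565.
D_min = 2·arcsin(0.6565) − 60° = 2 × 41.033° − 60° = 22.067°.

22.07°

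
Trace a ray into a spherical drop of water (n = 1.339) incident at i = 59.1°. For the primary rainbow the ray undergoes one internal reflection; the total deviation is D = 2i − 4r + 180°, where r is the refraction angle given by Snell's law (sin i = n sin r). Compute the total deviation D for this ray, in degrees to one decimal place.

sin r = sin 59.1° / 1.339 = 0.8581/1.339 = 0.6408; r = 39.85°.
D = 2·59.1° − 4·39.85° + 180° = 118.20° − 159.41° + 180° = 138.79°.

138.8°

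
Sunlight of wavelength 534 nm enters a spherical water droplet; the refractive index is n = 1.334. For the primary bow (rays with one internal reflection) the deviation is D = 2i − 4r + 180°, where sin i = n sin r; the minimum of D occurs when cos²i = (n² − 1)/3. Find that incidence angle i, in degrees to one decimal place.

cos²i = (1.334² − 1)/3 = (1.77956 − 1)/3 = 0.25985.
cos i = 0.50976, so i = 59.352°.

59.4°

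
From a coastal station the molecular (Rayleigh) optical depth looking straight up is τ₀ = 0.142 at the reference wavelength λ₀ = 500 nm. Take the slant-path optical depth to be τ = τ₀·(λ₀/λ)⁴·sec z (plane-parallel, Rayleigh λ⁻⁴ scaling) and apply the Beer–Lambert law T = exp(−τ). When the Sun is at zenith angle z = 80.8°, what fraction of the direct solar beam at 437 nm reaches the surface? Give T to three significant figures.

sec 80.8° = 6.2546.
τ = 0.142 × (500/437)⁴ × 6.2546 = 0.142 × 1.7138 × 6.2546 = 1.5221.
T = exp(−1.5221) = 0.2183.

0.218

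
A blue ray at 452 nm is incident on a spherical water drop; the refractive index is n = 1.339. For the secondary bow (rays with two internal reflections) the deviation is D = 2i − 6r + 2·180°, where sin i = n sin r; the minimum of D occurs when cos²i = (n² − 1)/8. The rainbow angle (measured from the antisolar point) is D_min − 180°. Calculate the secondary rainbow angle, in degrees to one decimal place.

52.5°

cos²i = (1.79292 − 1)/8 = 0.09912; i = arccos(0.31483) = 71.650°.
sin r = sin 71.650°/1.339 = 0.70885; r = 45.141°.
D_min = 2·71.650° − 6·45.141° + 360° = 232.451°.
Rainbow angle = D_min − 180° = 52.451°.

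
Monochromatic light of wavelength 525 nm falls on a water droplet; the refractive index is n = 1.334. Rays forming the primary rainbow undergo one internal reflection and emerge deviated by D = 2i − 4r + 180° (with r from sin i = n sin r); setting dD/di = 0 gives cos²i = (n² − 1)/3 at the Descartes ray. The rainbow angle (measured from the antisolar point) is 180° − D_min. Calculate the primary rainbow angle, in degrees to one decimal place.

cos²i = (1.77956 − 1)/3 = 0.25985; i = arccos(0.50976) = 59.352°.
sin r = sin 59.352°/1.334 = 0.64492; r = 40.159°.
D_min = 2·59.352° − 4·40.159° + 180° = 138.067°.
Rainbow angle = 180° − D_min = 41.933°.

41.9°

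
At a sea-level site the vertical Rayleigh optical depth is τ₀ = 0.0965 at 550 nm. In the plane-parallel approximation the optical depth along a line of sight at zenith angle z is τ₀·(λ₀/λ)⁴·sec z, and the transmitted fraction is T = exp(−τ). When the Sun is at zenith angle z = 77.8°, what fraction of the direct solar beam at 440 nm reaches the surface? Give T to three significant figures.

0.328

sec 77.8° = 4.7321.
τ = 0.0965 × (550/440)⁴ × 4.7321 = 0.0965 × 2.4414 × 4.7321 = 1.1149.
T = exp(−1.1149) = 0.3280.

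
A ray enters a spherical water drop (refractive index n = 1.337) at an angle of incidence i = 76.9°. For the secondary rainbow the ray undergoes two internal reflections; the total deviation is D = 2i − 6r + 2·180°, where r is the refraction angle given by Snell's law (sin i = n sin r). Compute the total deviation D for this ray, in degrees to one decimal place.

sin r = sin 76.9° / 1.337 = 0.9740/1.337 = 0.7285; r = 46.76°.
D = 2·76.9° − 6·46.76° + 2·180° = 153.80° − 280.55° + 360° = 233.25°.

233.2°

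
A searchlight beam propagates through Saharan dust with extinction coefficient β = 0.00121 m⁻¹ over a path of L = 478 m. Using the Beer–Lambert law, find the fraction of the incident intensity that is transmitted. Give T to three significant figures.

0.561

τ = β·L = 0.00121 × 478 = 0.5784.
T = exp(−0.5784) = 0.5608.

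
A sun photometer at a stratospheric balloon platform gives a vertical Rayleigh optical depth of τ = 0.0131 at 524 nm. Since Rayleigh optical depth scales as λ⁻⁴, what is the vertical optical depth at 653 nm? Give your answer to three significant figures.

0.00543

τ(653 nm) = τ(524 nm) × (524/653)⁴ = 0.0131 × (0.8025)⁴ = 0.0131 × 0.4146 = 0.0054.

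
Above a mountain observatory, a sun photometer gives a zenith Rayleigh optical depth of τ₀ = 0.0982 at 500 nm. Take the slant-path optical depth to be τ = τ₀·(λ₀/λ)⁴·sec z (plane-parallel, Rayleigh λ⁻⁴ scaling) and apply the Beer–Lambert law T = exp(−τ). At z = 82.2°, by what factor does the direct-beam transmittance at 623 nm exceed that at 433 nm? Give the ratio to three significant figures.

Airmass: sec 82.2° = 7.3684.
τ(623 nm) = 0.0982 × (500/623)⁴ × 7.3684 = 0.0982 × 0.4149 × 7.3684 = 0.3002.
τ(433 nm) = 0.0982 × (500/433)⁴ × 7.3684 = 0.0982 × 1.7780 × 7.3684 = 1.2865.
T(623)/T(433) = exp(τ_B − τ_A) = exp(0.9863) = 2.6813.

2.68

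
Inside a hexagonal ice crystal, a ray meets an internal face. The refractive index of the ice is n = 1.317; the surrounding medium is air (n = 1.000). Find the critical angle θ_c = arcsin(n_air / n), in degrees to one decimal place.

49.4°

sin θ_c = n_air / n = 1.000 / 1.317 = 0.7593.
θ_c = arcsin(0.7593) = 49.40°.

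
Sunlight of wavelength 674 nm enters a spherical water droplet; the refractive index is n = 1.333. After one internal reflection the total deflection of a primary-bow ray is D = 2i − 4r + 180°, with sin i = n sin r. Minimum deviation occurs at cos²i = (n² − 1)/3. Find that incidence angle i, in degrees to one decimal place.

cos²i = (1.333² − 1)/3 = (1.77689 − 1)/3 = 0.25896.
cos i = 0.50888, so i = 59.410°.

59.4°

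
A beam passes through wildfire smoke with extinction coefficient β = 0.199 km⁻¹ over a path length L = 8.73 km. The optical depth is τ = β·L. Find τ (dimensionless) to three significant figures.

τ = β·L = 0.199 × 8.73 = 1.7373.

1.74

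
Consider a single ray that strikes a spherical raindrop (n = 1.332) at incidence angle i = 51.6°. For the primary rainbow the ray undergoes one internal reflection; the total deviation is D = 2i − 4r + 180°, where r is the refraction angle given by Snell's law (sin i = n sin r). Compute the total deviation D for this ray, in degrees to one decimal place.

sin r = sin 51.6° / 1.332 = 0.7837/1.332 = 0.5884; r = 36.04°.
D = 2·51.6° − 4·36.04° + 180° = 103.20° − 144.16° + 180° = 139.04°.

139.0°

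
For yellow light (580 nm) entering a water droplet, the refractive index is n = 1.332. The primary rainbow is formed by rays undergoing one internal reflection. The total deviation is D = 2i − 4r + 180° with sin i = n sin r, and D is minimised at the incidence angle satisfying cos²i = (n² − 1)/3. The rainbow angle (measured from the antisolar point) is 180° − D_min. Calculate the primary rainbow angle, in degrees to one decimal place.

42.2°

cos²i = (1.77422 − 1)/3 = 0.25807; i = arccos(0.50801) = 59.469°.
sin r = sin 59.469°/1.332 = 0.64666; r = 40.290°.
D_min = 2·59.469° − 4·40.290° + 180° = 137.776°.
Rainbow angle = 180° − D_min = 42.224°.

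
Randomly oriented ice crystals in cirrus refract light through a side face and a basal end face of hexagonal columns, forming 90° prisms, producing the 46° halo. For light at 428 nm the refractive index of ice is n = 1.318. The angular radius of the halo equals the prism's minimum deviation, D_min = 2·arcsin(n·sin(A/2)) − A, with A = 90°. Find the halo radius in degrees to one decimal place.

47.5°

n·sin(A/2) = 1.318 × sin 45° = 1.318 × 0.7071 = 0.9320.
D_min = 2·arcsin(0.9320) − 90° = 2 × 68.743° − 90° = 47.487°.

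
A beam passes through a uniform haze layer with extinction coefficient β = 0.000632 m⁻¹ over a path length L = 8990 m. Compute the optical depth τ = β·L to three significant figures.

5.68

τ = β·L = 0.000632 × 8990 = 5.6817.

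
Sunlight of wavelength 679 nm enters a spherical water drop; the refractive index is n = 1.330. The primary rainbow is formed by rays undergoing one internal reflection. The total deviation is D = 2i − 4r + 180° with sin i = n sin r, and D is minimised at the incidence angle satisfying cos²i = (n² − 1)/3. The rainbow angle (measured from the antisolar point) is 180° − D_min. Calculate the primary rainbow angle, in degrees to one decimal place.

42.5°

cos²i = (1.76890 − 1)/3 = 0.25630; i = arccos(0.50626) = 59.585°.
sin r = sin 59.585°/1.330 = 0.64841; r = 40.422°.
D_min = 2·59.585° − 4·40.422° + 180° = 137.484°.
Rainbow angle = 180° − D_min = 42.516°.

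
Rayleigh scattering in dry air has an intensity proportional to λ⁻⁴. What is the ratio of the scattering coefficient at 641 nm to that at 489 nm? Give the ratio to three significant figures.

0.339

Rayleigh scattering ∝ λ⁻⁴, so the ratio of coefficients is the inverse fourth power of the wavelength ratio.
σ(641)/σ(489) = (489/641)⁴ = (0.7629)⁴ = 0.3387.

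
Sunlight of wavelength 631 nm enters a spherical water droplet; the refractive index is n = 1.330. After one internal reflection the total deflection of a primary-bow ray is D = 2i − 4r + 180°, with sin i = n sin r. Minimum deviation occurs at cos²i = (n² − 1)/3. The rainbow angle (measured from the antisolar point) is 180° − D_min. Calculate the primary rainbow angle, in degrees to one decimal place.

cos²i = (1.76890 − 1)/3 = 0.25630; i = arccos(0.50626) = 59.585°.
sin r = sin 59.585°/1.330 = 0.64841; r = 40.422°.
D_min = 2·59.585° − 4·40.422° + 180° = 137.484°.
Rainbow angle = 180° − D_min = 42.516°.

42.5°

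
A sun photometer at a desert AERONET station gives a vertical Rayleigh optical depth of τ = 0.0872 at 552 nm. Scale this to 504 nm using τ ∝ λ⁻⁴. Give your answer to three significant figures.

τ(504 nm) = τ(552 nm) × (552/504)⁴ = 0.0872 × (1.0952)⁴ = 0.0872 × 1.4389 = 0.1255.

0.125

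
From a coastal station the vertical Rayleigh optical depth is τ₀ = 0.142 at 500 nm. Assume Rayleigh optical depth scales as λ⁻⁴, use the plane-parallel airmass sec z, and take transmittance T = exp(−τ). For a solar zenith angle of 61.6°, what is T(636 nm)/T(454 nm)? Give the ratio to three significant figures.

Airmass: sec 61.6° = 2.1025.
τ(636 nm) = 0.142 × (500/636)⁴ × 2.1025 = 0.142 × 0.3820 × 2.1025 = 0.1140.
τ(454 nm) = 0.142 × (500/454)⁴ × 2.1025 = 0.142 × 1.4711 × 2.1025 = 0.4392.
T(636)/T(454) = exp(τ_B − τ_A) = exp(0.3252) = 1.3843.

1.38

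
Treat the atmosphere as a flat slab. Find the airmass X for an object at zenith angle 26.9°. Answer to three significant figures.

X = sec z = 1/cos 26.9° = 1/0.8918 = 1.1213.

1.12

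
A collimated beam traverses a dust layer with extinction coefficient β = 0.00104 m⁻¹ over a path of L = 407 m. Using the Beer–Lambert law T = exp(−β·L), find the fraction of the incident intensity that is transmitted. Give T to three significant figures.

τ = β·L = 0.00104 × 407 = 0.4233.
T = exp(−0.4233) = 0.6549.

0.655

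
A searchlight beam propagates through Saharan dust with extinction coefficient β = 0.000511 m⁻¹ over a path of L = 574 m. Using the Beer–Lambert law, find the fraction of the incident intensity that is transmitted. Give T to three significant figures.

τ = β·L = 0.000511 × 574 = 0.2933.
T = exp(−0.2933) = 0.7458.

0.746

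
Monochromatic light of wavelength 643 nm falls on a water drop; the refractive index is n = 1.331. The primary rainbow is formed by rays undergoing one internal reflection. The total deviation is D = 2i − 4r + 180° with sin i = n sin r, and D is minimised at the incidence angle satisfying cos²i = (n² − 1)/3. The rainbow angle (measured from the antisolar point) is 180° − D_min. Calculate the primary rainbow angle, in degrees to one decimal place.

cos²i = (1.77156 − 1)/3 = 0.25719; i = arccos(0.50714) = 59.527°.
sin r = sin 59.527°/1.331 = 0.64753; r = 40.356°.
D_min = 2·59.527° − 4·40.356° + 180° = 137.630°.
Rainbow angle = 180° − D_min = 42.370°.

42.4°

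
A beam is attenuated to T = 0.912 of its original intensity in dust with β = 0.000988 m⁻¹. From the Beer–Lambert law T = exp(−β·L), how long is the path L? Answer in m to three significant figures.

93.2 m

Beer–Lambert: T = exp(−βL) ⇒ L = −ln(T)/β = −ln(0.912)/0.000988 = 0.0921/0.000988 = 93.23 m.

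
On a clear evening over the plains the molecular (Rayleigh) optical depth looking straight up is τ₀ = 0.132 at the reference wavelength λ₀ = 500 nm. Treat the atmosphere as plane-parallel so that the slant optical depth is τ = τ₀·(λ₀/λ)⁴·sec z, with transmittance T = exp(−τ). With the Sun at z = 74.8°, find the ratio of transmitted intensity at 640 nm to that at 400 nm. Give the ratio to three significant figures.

Airmass: sec 74.8° = 3.8140.
τ(640 nm) = 0.132 × (500/640)⁴ × 3.8140 = 0.132 × 0.3725 × 3.8140 = 0.1876.
τ(400 nm) = 0.132 × (500/400)⁴ × 3.8140 = 0.132 × 2.4414 × 3.8140 = 1.2291.
T(640)/T(400) = exp(τ_B − τ_A) = exp(1.0416) = 2.8337.

2.83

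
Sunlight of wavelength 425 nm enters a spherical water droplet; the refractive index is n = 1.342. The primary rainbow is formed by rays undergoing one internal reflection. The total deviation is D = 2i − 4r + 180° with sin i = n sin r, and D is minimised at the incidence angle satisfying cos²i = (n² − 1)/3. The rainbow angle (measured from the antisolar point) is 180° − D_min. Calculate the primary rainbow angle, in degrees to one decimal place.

cos²i = (1.80096 − 1)/3 = 0.26699; i = arccos(0.51671) = 58.888°.
sin r = sin 58.888°/1.342 = 0.63797; r = 39.641°.
D_min = 2·58.888° − 4·39.641° + 180° = 139.213°.
Rainbow angle = 180° − D_min = 40.787°.

40.8°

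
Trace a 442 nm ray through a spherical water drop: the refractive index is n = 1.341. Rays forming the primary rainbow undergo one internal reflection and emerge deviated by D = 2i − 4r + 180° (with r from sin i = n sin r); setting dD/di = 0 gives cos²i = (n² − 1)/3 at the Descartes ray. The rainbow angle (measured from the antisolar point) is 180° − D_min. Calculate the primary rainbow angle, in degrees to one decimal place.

cos²i = (1.79828 − 1)/3 = 0.26609; i = arccos(0.51584) = 58.946°.
sin r = sin 58.946°/1.341 = 0.63884; r = 39.705°.
D_min = 2·58.946° − 4·39.705° + 180° = 139.071°.
Rainbow angle = 180° − D_min = 40.929°.

40.9°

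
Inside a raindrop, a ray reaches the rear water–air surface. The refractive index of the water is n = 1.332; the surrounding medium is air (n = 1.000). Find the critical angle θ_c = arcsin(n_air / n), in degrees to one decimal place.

48.7°

sin θ_c = n_air / n = 1.000 / 1.332 = 0.7508.
θ_c = arcsin(0.7508) = 48.66°.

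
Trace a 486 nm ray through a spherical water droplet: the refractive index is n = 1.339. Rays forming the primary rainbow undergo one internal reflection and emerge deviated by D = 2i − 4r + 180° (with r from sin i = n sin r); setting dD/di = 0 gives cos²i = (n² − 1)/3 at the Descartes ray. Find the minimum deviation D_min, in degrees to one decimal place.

cos²i = (1.79292 − 1)/3 = 0.26431; i = arccos(0.51411) = 59.062°.
sin r = sin 59.062°/1.339 = 0.64057; r = 39.834°.
D_min = 2·59.062° − 4·39.834° + 180° = 138.786°.

138.8°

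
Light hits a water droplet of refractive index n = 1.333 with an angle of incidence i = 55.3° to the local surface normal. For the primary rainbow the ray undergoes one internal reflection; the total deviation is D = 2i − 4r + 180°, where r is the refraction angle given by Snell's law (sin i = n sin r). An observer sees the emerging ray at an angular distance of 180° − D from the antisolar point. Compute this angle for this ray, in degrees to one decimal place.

41.7°

sin r = sin 55.3° / 1.333 = 0.8221/1.333 = 0.6168; r = 38.08°.
D = 2·55.3° − 4·38.08° + 180° = 110.60° − 152.32° + 180° = 138.28°.
Angle from antisolar point = 180° − D = 41.72°.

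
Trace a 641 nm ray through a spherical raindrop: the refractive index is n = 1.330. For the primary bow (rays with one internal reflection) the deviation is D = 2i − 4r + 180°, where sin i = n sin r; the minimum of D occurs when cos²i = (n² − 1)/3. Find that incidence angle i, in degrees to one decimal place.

cos²i = (1.330² − 1)/3 = (1.76890 − 1)/3 = 0.25630.
cos i = 0.50626, so i = 59.585°.

59.6°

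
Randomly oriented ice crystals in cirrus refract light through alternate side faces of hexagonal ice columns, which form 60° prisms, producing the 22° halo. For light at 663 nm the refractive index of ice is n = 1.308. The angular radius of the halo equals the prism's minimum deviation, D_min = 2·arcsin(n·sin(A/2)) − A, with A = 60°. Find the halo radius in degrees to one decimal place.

n·sin(A/2) = 1.308 × sin 30° = 1.308 × 0.5000 = 0.6540.
D_min = 2·arcsin(0.6540) − 60° = 2 × 40.844° − 60° = 21.688°.

21.7°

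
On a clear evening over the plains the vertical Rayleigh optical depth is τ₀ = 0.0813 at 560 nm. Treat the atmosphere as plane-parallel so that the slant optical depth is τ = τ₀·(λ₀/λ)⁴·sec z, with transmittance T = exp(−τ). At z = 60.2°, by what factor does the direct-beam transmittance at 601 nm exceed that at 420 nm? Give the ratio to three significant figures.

Airmass: sec 60.2° = 2.0122.
τ(601 nm) = 0.0813 × (560/601)⁴ × 2.0122 = 0.0813 × 0.7538 × 2.0122 = 0.1233.
τ(420 nm) = 0.0813 × (560/420)⁴ × 2.0122 = 0.0813 × 3.1605 × 2.0122 = 0.5170.
T(601)/T(420) = exp(τ_B − τ_A) = exp(0.3937) = 1.4825.

1.48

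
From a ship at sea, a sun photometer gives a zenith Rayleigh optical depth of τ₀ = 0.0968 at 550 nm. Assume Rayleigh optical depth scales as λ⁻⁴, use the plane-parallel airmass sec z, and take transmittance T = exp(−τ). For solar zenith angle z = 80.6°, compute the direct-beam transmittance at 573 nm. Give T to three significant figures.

sec 80.6° = 6.1227.
τ = 0.0968 × (550/573)⁴ × 6.1227 = 0.0968 × 0.8489 × 6.1227 = 0.5031.
T = exp(−0.5031) = 0.6047.

0.605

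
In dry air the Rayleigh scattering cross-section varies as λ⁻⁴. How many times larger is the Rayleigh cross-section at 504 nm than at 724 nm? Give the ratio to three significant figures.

Rayleigh scattering ∝ λ⁻⁴, so the ratio of coefficients is the inverse fourth power of the wavelength ratio.
σ(504)/σ(724) = (724/504)⁴ = (1.4365)⁴ = 4.258.

4.26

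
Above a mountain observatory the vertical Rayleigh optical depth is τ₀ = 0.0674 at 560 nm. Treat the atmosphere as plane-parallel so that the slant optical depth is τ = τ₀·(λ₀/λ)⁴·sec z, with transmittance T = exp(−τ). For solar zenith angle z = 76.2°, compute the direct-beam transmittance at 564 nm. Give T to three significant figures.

0.760

sec 76.2° = 4.1923.
τ = 0.0674 × (560/564)⁴ × 4.1923 = 0.0674 × 0.9719 × 4.1923 = 0.2746.
T = exp(−0.2746) = 0.7599.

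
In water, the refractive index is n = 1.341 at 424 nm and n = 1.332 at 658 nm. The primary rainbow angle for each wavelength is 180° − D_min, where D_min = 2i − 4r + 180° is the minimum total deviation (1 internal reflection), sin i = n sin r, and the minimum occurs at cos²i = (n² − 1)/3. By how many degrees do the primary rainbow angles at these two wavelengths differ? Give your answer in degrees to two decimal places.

At 424 nm (n = 1.341): cos²i = 0.26609 → i = 58.946°, r = 39.705°, D_min = 139.071°, rainbow angle = 40.929°.
At 658 nm (n = 1.332): cos²i = 0.25807 → i = 59.469°, r = 40.290°, D_min = 137.776°, rainbow angle = 42.224°.
Angular width = |40.929° − 42.224°| = 1.295°.

1.29°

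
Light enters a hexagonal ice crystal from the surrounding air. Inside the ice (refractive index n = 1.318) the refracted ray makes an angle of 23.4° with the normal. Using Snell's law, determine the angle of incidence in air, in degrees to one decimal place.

Snell: sin θ_i = n · sin θ_r = 1.318 × sin 23.4° = 1.318 × 0.3971 = 0.5234.
θ_i = arcsin(0.5234) = 31.56°.

31.6°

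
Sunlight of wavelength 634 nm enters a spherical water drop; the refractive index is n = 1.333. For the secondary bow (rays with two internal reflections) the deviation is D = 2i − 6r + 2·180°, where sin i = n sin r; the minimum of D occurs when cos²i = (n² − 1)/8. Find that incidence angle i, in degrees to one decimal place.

71.8°

cos²i = (1.333² − 1)/8 = (1.77689 − 1)/8 = 0.09711.
cos i = 0.31163, so i = 71.843°.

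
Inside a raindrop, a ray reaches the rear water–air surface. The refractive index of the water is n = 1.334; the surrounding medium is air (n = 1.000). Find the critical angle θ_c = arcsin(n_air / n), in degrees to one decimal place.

sin θ_c = n_air / n = 1.000 / 1.334 = 0.7496.
θ_c = arcsin(0.7496) = 48.56°.

48.6°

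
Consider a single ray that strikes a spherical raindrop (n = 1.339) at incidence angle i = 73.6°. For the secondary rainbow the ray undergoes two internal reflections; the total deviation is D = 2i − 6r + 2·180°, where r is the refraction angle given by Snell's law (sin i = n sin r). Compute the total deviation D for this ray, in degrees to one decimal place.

232.6°

sin r = sin 73.6° / 1.339 = 0.9593/1.339 = 0.7164; r = 45.76°.
D = 2·73.6° − 6·45.76° + 2·180° = 147.20° − 274.57° + 360° = 232.63°.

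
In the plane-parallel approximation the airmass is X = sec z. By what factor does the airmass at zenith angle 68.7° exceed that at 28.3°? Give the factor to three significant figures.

2.42

X(68.7°)/X(28.3°) = sec 68.7° / sec 28.3° = cos 28.3° / cos 68.7° = 0.8805/0.3633 = 2.4239.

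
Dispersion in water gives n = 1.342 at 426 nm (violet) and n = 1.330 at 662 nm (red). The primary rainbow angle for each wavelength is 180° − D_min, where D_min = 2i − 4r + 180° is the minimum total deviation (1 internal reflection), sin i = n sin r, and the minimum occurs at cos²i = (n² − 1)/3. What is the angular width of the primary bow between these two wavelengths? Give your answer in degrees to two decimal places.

1.73°

At 426 nm (n = 1.342): cos²i = 0.26699 → i = 58.888°, r = 39.641°, D_min = 139.213°, rainbow angle = 40.787°.
At 662 nm (n = 1.330): cos²i = 0.25630 → i = 59.585°, r = 40.422°, D_min = 137.484°, rainbow angle = 42.516°.
Angular width = |40.787° − 42.516°| = 1.729°.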